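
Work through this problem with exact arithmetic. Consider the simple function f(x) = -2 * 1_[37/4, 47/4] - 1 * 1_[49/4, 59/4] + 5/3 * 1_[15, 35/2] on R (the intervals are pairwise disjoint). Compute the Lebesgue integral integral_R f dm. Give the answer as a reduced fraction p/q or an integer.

For a simple function f = sum_i c_i * 1_{A_i} with disjoint A_i,
  integral f dm = sum_i c_i * m(A_i).
Lengths of the A_i:
  m(A_1) = 47/4 - 37/4 = 5/2.
  m(A_2) = 59/4 - 49/4 = 5/2.
  m(A_3) = 35/2 - 15 = 5/2.
Contributions c_i * m(A_i):
  (-2) * (5/2) = -5.
  (-1) * (5/2) = -5/2.
  (5/3) * (5/2) = 25/6.
Total: -5 - 5/2 + 25/6 = -10/3.

-10/3


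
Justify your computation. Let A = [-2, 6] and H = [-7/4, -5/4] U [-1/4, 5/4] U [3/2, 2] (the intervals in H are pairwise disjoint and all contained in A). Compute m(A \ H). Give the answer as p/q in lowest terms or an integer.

The ambient interval has length m(A) = 6 - (-2) = 8.
Since the holes are disjoint and sit inside A, by finite additivity
  m(H) = sum_i (b_i - a_i), and m(A \ H) = m(A) - m(H).
Computing the hole measures:
  m(H_1) = -5/4 - (-7/4) = 1/2.
  m(H_2) = 5/4 - (-1/4) = 3/2.
  m(H_3) = 2 - 3/2 = 1/2.
Summed: m(H) = 1/2 + 3/2 + 1/2 = 5/2.
So m(A \ H) = 8 - 5/2 = 11/2.

11/2


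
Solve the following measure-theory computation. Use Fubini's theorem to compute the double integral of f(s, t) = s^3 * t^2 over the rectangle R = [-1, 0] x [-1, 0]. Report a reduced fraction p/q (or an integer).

f(s, t) is a tensor product of a function of s and a function of t, and both factors are bounded continuous (hence Lebesgue integrable) on the rectangle, so Fubini's theorem applies:
  integral_R f d(m x m) = (integral_a1^b1 s^3 ds) * (integral_a2^b2 t^2 dt).
Inner integral in s: integral_{-1}^{0} s^3 ds = (0^4 - (-1)^4)/4
  = -1/4.
Inner integral in t: integral_{-1}^{0} t^2 dt = (0^3 - (-1)^3)/3
  = 1/3.
Product: (-1/4) * (1/3) = -1/12.

-1/12


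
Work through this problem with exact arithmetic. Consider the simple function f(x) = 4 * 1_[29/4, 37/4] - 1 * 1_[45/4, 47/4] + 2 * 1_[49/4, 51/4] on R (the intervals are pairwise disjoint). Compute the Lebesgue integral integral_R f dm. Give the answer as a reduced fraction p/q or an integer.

For a simple function f = sum_i c_i * 1_{A_i} with disjoint A_i,
  integral f dm = sum_i c_i * m(A_i).
Lengths of the A_i:
  m(A_1) = 37/4 - 29/4 = 2.
  m(A_2) = 47/4 - 45/4 = 1/2.
  m(A_3) = 51/4 - 49/4 = 1/2.
Contributions c_i * m(A_i):
  (4) * (2) = 8.
  (-1) * (1/2) = -1/2.
  (2) * (1/2) = 1.
Total: 8 - 1/2 + 1 = 17/2.

17/2


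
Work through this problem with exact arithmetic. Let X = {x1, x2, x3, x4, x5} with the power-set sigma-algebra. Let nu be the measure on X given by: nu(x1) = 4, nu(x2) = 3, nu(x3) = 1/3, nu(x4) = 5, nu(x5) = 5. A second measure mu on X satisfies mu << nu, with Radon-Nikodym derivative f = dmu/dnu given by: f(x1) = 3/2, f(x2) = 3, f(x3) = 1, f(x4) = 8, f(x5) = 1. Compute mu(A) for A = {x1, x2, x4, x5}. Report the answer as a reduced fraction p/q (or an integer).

By the defining property of the Radon-Nikodym derivative, for every measurable set A,
  mu(A) = integral_A f dnu.
Since nu is a discrete measure concentrated on the atoms of X, the integral over A reduces to the sum
  mu(A) = sum_{x in A} f(x) * nu({x}).
Computing each term:
  x1: f(x1) * nu(x1) = 3/2 * 4 = 6.
  x2: f(x2) * nu(x2) = 3 * 3 = 9.
  x4: f(x4) * nu(x4) = 8 * 5 = 40.
  x5: f(x5) * nu(x5) = 1 * 5 = 5.
Summing: mu(A) = 6 + 9 + 40 + 5 = 60.

60


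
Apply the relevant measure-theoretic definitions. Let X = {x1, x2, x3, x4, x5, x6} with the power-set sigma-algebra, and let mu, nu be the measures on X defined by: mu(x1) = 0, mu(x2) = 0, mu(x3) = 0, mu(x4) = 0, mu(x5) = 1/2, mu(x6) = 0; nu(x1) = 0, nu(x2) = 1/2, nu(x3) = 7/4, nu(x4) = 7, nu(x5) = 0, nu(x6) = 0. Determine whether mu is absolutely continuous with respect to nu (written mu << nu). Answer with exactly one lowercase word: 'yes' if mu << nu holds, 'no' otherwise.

mu << nu means: every nu-null measurable set is also mu-null; equivalently, for every atom x, if nu({x}) = 0 then mu({x}) = 0.
Checking each atom:
  x1: nu = 0, mu = 0 -> consistent with mu << nu.
  x2: nu = 1/2 > 0 -> no constraint.
  x3: nu = 7/4 > 0 -> no constraint.
  x4: nu = 7 > 0 -> no constraint.
  x5: nu = 0, mu = 1/2 > 0 -> violates mu << nu.
  x6: nu = 0, mu = 0 -> consistent with mu << nu.
The atom(s) x5 violate the condition (nu = 0 but mu > 0). Therefore mu is NOT absolutely continuous w.r.t. nu.

no


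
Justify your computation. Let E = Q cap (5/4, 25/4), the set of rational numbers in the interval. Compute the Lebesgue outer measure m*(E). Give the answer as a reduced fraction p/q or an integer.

E = Q cap (5/4, 25/4) is a subset of Q, which is countable. Enumerate Q = {q_1, q_2, ...}; for any eps > 0, cover q_k by the open interval (q_k - eps/2^(k+1), q_k + eps/2^(k+1)), of length eps/2^k. The total cover length is sum_{k>=1} eps/2^k = eps. Hence m*(E) <= m*(Q) <= eps for every eps > 0, and since outer measure is non-negative, m*(E) = 0.

0


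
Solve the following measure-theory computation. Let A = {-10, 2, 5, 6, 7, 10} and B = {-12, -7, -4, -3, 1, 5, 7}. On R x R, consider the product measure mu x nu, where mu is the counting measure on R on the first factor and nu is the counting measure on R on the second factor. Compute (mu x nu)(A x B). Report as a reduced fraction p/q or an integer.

For a measurable rectangle A x B, the product measure satisfies
  (mu x nu)(A x B) = mu(A) * nu(B).
  mu(A) = 6.
  nu(B) = 7.
  (mu x nu)(A x B) = 6 * 7 = 42.

42


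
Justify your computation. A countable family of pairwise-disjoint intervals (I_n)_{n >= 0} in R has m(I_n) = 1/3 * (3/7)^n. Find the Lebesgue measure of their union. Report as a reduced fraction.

By countable additivity of the Lebesgue measure on pairwise disjoint measurable sets,
  m(union_{n >= 0} I_n) = sum_{n >= 0} m(I_n) = sum_{n >= 0} a * r^n,
  with a = 1/3 and r = 3/7.
Since 0 < r = 3/7 < 1, the geometric series converges:
  sum_{n >= 0} a * r^n = a / (1 - r).
  = 1/3 / (1 - 3/7)
  = 1/3 / (4/7)
  = 7/12.

7/12


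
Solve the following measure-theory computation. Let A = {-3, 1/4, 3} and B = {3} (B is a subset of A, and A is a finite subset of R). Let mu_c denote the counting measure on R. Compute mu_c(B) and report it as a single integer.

Counting measure assigns mu_c(E) = |E| (number of elements) when E is finite.
B has 1 element(s), so mu_c(B) = 1.

1


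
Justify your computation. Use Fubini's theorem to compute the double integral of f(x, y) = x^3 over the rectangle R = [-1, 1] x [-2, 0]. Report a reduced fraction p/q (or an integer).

f(x, y) is a tensor product of a function of x and a function of y, and both factors are bounded continuous (hence Lebesgue integrable) on the rectangle, so Fubini's theorem applies:
  integral_R f d(m x m) = (integral_a1^b1 x^3 dx) * (integral_a2^b2 1 dy).
Inner integral in x: integral_{-1}^{1} x^3 dx = (1^4 - (-1)^4)/4
  = 0.
Inner integral in y: integral_{-2}^{0} 1 dy = (0^1 - (-2)^1)/1
  = 2.
Product: (0) * (2) = 0.

0


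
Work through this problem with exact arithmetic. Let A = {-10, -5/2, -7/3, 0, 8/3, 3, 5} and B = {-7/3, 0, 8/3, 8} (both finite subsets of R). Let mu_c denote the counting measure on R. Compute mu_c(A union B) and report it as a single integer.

Counting measure on a finite set equals cardinality. By inclusion-exclusion, |A union B| = |A| + |B| - |A cap B|.
|A| = 7, |B| = 4, |A cap B| = 3.
So mu_c(A union B) = 7 + 4 - 3 = 8.

8


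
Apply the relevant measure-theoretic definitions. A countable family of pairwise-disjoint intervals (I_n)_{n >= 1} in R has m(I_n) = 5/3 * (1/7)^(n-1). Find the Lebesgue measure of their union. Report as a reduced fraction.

By countable additivity of the Lebesgue measure on pairwise disjoint measurable sets,
  m(union_{n >= 1} I_n) = sum_{n >= 1} m(I_n) = sum_{n >= 1} a * r^(n-1),
  with a = 5/3 and r = 1/7.
Since 0 < r = 1/7 < 1, the geometric series converges:
  sum_{n >= 1} a * r^(n-1) = a / (1 - r).
  = 5/3 / (1 - 1/7)
  = 5/3 / (6/7)
  = 35/18.

35/18


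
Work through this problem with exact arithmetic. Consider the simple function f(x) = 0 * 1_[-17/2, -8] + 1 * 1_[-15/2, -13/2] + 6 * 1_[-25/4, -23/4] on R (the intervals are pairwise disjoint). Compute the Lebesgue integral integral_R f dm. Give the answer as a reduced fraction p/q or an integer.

For a simple function f = sum_i c_i * 1_{A_i} with disjoint A_i,
  integral f dm = sum_i c_i * m(A_i).
Lengths of the A_i:
  m(A_1) = -8 - (-17/2) = 1/2.
  m(A_2) = -13/2 - (-15/2) = 1.
  m(A_3) = -23/4 - (-25/4) = 1/2.
Contributions c_i * m(A_i):
  (0) * (1/2) = 0.
  (1) * (1) = 1.
  (6) * (1/2) = 3.
Total: 0 + 1 + 3 = 4.

4


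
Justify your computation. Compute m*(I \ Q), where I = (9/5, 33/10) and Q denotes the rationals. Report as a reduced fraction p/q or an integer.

The interval I = (9/5, 33/10) has m(I) = 33/10 - 9/5 = 3/2 (endpoints are measure-zero, so open/closed/half-open agree). Write I = (I cap Q) u (I \ Q). The rationals in I are countable, so m*(I cap Q) = 0 (cover each rational by intervals whose total length is arbitrarily small). By countable subadditivity m*(I) <= m*(I cap Q) + m*(I \ Q), hence m*(I \ Q) >= m(I) = 3/2. The reverse inequality m*(I \ Q) <= m*(I) = 3/2 is trivial since (I \ Q) is a subset of I. Therefore m*(I \ Q) = 3/2.

3/2


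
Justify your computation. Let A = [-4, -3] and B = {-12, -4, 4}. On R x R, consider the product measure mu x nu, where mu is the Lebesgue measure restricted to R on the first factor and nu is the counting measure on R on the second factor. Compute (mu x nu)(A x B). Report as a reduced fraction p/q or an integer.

For a measurable rectangle A x B, the product measure satisfies
  (mu x nu)(A x B) = mu(A) * nu(B).
  mu(A) = 1.
  nu(B) = 3.
  (mu x nu)(A x B) = 1 * 3 = 3.

3


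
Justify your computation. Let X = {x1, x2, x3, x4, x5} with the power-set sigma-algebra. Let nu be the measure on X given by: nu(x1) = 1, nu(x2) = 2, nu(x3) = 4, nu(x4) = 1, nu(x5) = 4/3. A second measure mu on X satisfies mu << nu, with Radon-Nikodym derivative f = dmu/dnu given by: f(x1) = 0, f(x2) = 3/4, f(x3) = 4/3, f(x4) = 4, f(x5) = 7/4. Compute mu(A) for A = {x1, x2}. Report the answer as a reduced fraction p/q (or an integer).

By the defining property of the Radon-Nikodym derivative, for every measurable set A,
  mu(A) = integral_A f dnu.
Since nu is a discrete measure concentrated on the atoms of X, the integral over A reduces to the sum
  mu(A) = sum_{x in A} f(x) * nu({x}).
Computing each term:
  x1: f(x1) * nu(x1) = 0 * 1 = 0.
  x2: f(x2) * nu(x2) = 3/4 * 2 = 3/2.
Summing: mu(A) = 0 + 3/2 = 3/2.

3/2


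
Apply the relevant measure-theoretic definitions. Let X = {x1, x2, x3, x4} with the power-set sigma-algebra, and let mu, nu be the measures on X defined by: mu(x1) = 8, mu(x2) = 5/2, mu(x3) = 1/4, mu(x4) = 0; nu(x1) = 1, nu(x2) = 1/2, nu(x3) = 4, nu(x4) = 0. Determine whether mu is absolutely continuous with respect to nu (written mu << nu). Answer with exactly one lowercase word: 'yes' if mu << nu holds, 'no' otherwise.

mu << nu means: every nu-null measurable set is also mu-null; equivalently, for every atom x, if nu({x}) = 0 then mu({x}) = 0.
Checking each atom:
  x1: nu = 1 > 0 -> no constraint.
  x2: nu = 1/2 > 0 -> no constraint.
  x3: nu = 4 > 0 -> no constraint.
  x4: nu = 0, mu = 0 -> consistent with mu << nu.
No atom violates the condition. Therefore mu << nu.

yes


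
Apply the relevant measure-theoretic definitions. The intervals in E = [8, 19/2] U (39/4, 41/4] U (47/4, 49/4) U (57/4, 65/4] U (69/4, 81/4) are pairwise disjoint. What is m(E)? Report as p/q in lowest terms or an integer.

For pairwise disjoint intervals, m(union_i I_i) = sum_i m(I_i),
and m is invariant under swapping open/closed endpoints (single points have measure 0).
So m(E) = sum_i (b_i - a_i).
  I_1 has length 19/2 - 8 = 3/2.
  I_2 has length 41/4 - 39/4 = 1/2.
  I_3 has length 49/4 - 47/4 = 1/2.
  I_4 has length 65/4 - 57/4 = 2.
  I_5 has length 81/4 - 69/4 = 3.
Summing:
  m(E) = 3/2 + 1/2 + 1/2 + 2 + 3 = 15/2.

15/2


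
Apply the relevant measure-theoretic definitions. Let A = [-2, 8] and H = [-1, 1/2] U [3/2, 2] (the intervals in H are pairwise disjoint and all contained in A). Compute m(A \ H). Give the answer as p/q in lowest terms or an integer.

The ambient interval has length m(A) = 8 - (-2) = 10.
Since the holes are disjoint and sit inside A, by finite additivity
  m(H) = sum_i (b_i - a_i), and m(A \ H) = m(A) - m(H).
Computing the hole measures:
  m(H_1) = 1/2 - (-1) = 3/2.
  m(H_2) = 2 - 3/2 = 1/2.
Summed: m(H) = 3/2 + 1/2 = 2.
So m(A \ H) = 10 - 2 = 8.

8


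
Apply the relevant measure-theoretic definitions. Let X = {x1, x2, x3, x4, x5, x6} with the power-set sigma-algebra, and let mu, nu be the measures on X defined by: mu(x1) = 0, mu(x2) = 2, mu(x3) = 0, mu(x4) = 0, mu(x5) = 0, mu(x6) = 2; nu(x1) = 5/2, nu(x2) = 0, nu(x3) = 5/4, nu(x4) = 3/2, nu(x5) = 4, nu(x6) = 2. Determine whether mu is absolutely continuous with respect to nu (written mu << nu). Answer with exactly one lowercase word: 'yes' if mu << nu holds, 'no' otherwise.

mu << nu means: every nu-null measurable set is also mu-null; equivalently, for every atom x, if nu({x}) = 0 then mu({x}) = 0.
Checking each atom:
  x1: nu = 5/2 > 0 -> no constraint.
  x2: nu = 0, mu = 2 > 0 -> violates mu << nu.
  x3: nu = 5/4 > 0 -> no constraint.
  x4: nu = 3/2 > 0 -> no constraint.
  x5: nu = 4 > 0 -> no constraint.
  x6: nu = 2 > 0 -> no constraint.
The atom(s) x2 violate the condition (nu = 0 but mu > 0). Therefore mu is NOT absolutely continuous w.r.t. nu.

no


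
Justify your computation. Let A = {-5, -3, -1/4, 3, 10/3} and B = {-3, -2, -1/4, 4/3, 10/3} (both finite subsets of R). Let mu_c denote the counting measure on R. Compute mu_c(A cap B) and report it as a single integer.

Counting measure on a finite set equals cardinality. mu_c(A cap B) = |A cap B| (elements appearing in both).
Enumerating the elements of A that also lie in B gives 3 element(s).
So mu_c(A cap B) = 3.

3


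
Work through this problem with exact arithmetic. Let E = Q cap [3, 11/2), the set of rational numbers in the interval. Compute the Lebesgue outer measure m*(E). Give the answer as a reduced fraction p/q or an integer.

E = Q cap [3, 11/2) is a subset of Q, which is countable. Enumerate Q = {q_1, q_2, ...}; for any eps > 0, cover q_k by the open interval (q_k - eps/2^(k+1), q_k + eps/2^(k+1)), of length eps/2^k. The total cover length is sum_{k>=1} eps/2^k = eps. Hence m*(E) <= m*(Q) <= eps for every eps > 0, and since outer measure is non-negative, m*(E) = 0.

0


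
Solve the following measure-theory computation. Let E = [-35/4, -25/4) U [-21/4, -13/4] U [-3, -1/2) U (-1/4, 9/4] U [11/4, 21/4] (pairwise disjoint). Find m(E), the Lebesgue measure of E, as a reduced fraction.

For pairwise disjoint intervals, m(union_i I_i) = sum_i m(I_i),
and m is invariant under swapping open/closed endpoints (single points have measure 0).
So m(E) = sum_i (b_i - a_i).
  I_1 has length -25/4 - (-35/4) = 5/2.
  I_2 has length -13/4 - (-21/4) = 2.
  I_3 has length -1/2 - (-3) = 5/2.
  I_4 has length 9/4 - (-1/4) = 5/2.
  I_5 has length 21/4 - 11/4 = 5/2.
Summing:
  m(E) = 5/2 + 2 + 5/2 + 5/2 + 5/2 = 12.

12


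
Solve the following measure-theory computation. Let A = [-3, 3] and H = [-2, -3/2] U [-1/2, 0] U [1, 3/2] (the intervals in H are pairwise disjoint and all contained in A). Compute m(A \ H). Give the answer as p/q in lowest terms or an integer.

The ambient interval has length m(A) = 3 - (-3) = 6.
Since the holes are disjoint and sit inside A, by finite additivity
  m(H) = sum_i (b_i - a_i), and m(A \ H) = m(A) - m(H).
Computing the hole measures:
  m(H_1) = -3/2 - (-2) = 1/2.
  m(H_2) = 0 - (-1/2) = 1/2.
  m(H_3) = 3/2 - 1 = 1/2.
Summed: m(H) = 1/2 + 1/2 + 1/2 = 3/2.
So m(A \ H) = 6 - 3/2 = 9/2.

9/2


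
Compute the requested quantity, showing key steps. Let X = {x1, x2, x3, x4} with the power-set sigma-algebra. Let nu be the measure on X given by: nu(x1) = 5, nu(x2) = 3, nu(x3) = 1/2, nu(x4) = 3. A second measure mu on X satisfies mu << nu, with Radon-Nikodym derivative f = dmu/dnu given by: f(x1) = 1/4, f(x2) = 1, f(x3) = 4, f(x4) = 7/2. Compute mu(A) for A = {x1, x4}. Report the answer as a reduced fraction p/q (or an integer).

By the defining property of the Radon-Nikodym derivative, for every measurable set A,
  mu(A) = integral_A f dnu.
Since nu is a discrete measure concentrated on the atoms of X, the integral over A reduces to the sum
  mu(A) = sum_{x in A} f(x) * nu({x}).
Computing each term:
  x1: f(x1) * nu(x1) = 1/4 * 5 = 5/4.
  x4: f(x4) * nu(x4) = 7/2 * 3 = 21/2.
Summing: mu(A) = 5/4 + 21/2 = 47/4.

47/4


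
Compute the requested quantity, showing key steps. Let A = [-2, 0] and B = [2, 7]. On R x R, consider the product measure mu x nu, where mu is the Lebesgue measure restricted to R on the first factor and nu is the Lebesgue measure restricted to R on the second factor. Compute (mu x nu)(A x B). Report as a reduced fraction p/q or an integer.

For a measurable rectangle A x B, the product measure satisfies
  (mu x nu)(A x B) = mu(A) * nu(B).
  mu(A) = 2.
  nu(B) = 5.
  (mu x nu)(A x B) = 2 * 5 = 10.

10


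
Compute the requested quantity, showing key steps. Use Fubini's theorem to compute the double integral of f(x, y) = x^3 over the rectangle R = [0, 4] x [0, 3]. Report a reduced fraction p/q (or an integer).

f(x, y) is a tensor product of a function of x and a function of y, and both factors are bounded continuous (hence Lebesgue integrable) on the rectangle, so Fubini's theorem applies:
  integral_R f d(m x m) = (integral_a1^b1 x^3 dx) * (integral_a2^b2 1 dy).
Inner integral in x: integral_{0}^{4} x^3 dx = (4^4 - 0^4)/4
  = 64.
Inner integral in y: integral_{0}^{3} 1 dy = (3^1 - 0^1)/1
  = 3.
Product: (64) * (3) = 192.

192


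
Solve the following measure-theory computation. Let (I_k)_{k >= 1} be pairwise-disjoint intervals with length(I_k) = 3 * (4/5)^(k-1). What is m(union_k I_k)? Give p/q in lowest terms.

By countable additivity of the Lebesgue measure on pairwise disjoint measurable sets,
  m(union_{k >= 1} I_k) = sum_{k >= 1} m(I_k) = sum_{k >= 1} a * r^(k-1),
  with a = 3 and r = 4/5.
Since 0 < r = 4/5 < 1, the geometric series converges:
  sum_{k >= 1} a * r^(k-1) = a / (1 - r).
  = 3 / (1 - 4/5)
  = 3 / (1/5)
  = 15.

15


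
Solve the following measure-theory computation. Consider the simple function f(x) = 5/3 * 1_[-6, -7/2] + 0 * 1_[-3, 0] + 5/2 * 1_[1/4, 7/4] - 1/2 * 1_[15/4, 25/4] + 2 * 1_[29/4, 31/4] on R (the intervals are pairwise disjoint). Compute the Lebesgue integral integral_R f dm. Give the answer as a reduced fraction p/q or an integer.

For a simple function f = sum_i c_i * 1_{A_i} with disjoint A_i,
  integral f dm = sum_i c_i * m(A_i).
Lengths of the A_i:
  m(A_1) = -7/2 - (-6) = 5/2.
  m(A_2) = 0 - (-3) = 3.
  m(A_3) = 7/4 - 1/4 = 3/2.
  m(A_4) = 25/4 - 15/4 = 5/2.
  m(A_5) = 31/4 - 29/4 = 1/2.
Contributions c_i * m(A_i):
  (5/3) * (5/2) = 25/6.
  (0) * (3) = 0.
  (5/2) * (3/2) = 15/4.
  (-1/2) * (5/2) = -5/4.
  (2) * (1/2) = 1.
Total: 25/6 + 0 + 15/4 - 5/4 + 1 = 23/3.

23/3


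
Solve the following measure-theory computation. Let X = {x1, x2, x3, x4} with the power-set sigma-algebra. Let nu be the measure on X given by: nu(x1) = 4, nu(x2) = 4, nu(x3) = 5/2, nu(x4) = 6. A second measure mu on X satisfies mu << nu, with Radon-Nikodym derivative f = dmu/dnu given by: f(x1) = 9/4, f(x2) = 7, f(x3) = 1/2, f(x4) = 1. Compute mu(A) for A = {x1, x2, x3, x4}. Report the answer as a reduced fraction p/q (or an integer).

By the defining property of the Radon-Nikodym derivative, for every measurable set A,
  mu(A) = integral_A f dnu.
Since nu is a discrete measure concentrated on the atoms of X, the integral over A reduces to the sum
  mu(A) = sum_{x in A} f(x) * nu({x}).
Computing each term:
  x1: f(x1) * nu(x1) = 9/4 * 4 = 9.
  x2: f(x2) * nu(x2) = 7 * 4 = 28.
  x3: f(x3) * nu(x3) = 1/2 * 5/2 = 5/4.
  x4: f(x4) * nu(x4) = 1 * 6 = 6.
Summing: mu(A) = 9 + 28 + 5/4 + 6 = 177/4.

177/4


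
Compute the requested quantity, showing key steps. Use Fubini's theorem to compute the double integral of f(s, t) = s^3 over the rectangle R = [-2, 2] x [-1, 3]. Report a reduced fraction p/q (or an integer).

f(s, t) is a tensor product of a function of s and a function of t, and both factors are bounded continuous (hence Lebesgue integrable) on the rectangle, so Fubini's theorem applies:
  integral_R f d(m x m) = (integral_a1^b1 s^3 ds) * (integral_a2^b2 1 dt).
Inner integral in s: integral_{-2}^{2} s^3 ds = (2^4 - (-2)^4)/4
  = 0.
Inner integral in t: integral_{-1}^{3} 1 dt = (3^1 - (-1)^1)/1
  = 4.
Product: (0) * (4) = 0.

0


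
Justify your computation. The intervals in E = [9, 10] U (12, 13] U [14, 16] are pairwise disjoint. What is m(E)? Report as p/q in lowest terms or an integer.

For pairwise disjoint intervals, m(union_i I_i) = sum_i m(I_i),
and m is invariant under swapping open/closed endpoints (single points have measure 0).
So m(E) = sum_i (b_i - a_i).
  I_1 has length 10 - 9 = 1.
  I_2 has length 13 - 12 = 1.
  I_3 has length 16 - 14 = 2.
Summing:
  m(E) = 1 + 1 + 2 = 4.

4


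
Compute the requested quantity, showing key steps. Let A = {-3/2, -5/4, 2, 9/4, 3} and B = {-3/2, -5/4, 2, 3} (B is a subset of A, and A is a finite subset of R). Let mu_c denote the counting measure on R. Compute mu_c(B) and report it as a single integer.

Counting measure assigns mu_c(E) = |E| (number of elements) when E is finite.
B has 4 element(s), so mu_c(B) = 4.

4


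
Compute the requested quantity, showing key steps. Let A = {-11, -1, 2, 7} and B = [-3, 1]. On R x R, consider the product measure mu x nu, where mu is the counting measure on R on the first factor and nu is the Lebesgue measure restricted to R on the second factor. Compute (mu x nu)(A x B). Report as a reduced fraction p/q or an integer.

For a measurable rectangle A x B, the product measure satisfies
  (mu x nu)(A x B) = mu(A) * nu(B).
  mu(A) = 4.
  nu(B) = 4.
  (mu x nu)(A x B) = 4 * 4 = 16.

16


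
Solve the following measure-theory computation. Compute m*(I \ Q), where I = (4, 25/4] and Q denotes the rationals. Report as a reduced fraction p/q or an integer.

The interval I = (4, 25/4] has m(I) = 25/4 - 4 = 9/4 (endpoints are measure-zero, so open/closed/half-open agree). Write I = (I cap Q) u (I \ Q). The rationals in I are countable, so m*(I cap Q) = 0 (cover each rational by intervals whose total length is arbitrarily small). By countable subadditivity m*(I) <= m*(I cap Q) + m*(I \ Q), hence m*(I \ Q) >= m(I) = 9/4. The reverse inequality m*(I \ Q) <= m*(I) = 9/4 is trivial since (I \ Q) is a subset of I. Therefore m*(I \ Q) = 9/4.

9/4


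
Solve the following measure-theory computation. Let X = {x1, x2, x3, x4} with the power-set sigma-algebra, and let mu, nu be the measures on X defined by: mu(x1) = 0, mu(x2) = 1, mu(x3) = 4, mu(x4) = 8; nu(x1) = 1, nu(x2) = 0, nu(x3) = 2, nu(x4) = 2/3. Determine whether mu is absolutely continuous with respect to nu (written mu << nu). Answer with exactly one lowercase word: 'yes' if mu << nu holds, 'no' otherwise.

mu << nu means: every nu-null measurable set is also mu-null; equivalently, for every atom x, if nu({x}) = 0 then mu({x}) = 0.
Checking each atom:
  x1: nu = 1 > 0 -> no constraint.
  x2: nu = 0, mu = 1 > 0 -> violates mu << nu.
  x3: nu = 2 > 0 -> no constraint.
  x4: nu = 2/3 > 0 -> no constraint.
The atom(s) x2 violate the condition (nu = 0 but mu > 0). Therefore mu is NOT absolutely continuous w.r.t. nu.

no


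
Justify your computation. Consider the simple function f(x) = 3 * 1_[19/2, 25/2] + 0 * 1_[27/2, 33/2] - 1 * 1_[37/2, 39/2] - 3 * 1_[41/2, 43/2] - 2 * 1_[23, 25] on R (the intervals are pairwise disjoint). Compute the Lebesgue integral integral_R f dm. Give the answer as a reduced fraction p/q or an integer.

For a simple function f = sum_i c_i * 1_{A_i} with disjoint A_i,
  integral f dm = sum_i c_i * m(A_i).
Lengths of the A_i:
  m(A_1) = 25/2 - 19/2 = 3.
  m(A_2) = 33/2 - 27/2 = 3.
  m(A_3) = 39/2 - 37/2 = 1.
  m(A_4) = 43/2 - 41/2 = 1.
  m(A_5) = 25 - 23 = 2.
Contributions c_i * m(A_i):
  (3) * (3) = 9.
  (0) * (3) = 0.
  (-1) * (1) = -1.
  (-3) * (1) = -3.
  (-2) * (2) = -4.
Total: 9 + 0 - 1 - 3 - 4 = 1.

1


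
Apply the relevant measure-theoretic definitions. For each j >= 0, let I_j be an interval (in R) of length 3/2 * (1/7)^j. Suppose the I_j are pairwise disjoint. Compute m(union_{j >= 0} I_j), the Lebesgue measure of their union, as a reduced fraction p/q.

By countable additivity of the Lebesgue measure on pairwise disjoint measurable sets,
  m(union_{j >= 0} I_j) = sum_{j >= 0} m(I_j) = sum_{j >= 0} a * r^j,
  with a = 3/2 and r = 1/7.
Since 0 < r = 1/7 < 1, the geometric series converges:
  sum_{j >= 0} a * r^j = a / (1 - r).
  = 3/2 / (1 - 1/7)
  = 3/2 / (6/7)
  = 7/4.

7/4


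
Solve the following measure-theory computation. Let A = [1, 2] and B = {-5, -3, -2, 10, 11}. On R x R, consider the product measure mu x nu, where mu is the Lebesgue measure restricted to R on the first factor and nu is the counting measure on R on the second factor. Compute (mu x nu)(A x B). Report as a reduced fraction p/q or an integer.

For a measurable rectangle A x B, the product measure satisfies
  (mu x nu)(A x B) = mu(A) * nu(B).
  mu(A) = 1.
  nu(B) = 5.
  (mu x nu)(A x B) = 1 * 5 = 5.

5


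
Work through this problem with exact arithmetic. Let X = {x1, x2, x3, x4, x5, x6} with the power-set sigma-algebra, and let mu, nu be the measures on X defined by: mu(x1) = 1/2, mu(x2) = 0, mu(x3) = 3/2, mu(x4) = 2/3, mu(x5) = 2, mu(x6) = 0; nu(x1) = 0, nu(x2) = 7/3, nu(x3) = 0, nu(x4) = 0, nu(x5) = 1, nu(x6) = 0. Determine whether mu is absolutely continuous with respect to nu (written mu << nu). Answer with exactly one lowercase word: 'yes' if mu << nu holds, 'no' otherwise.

mu << nu means: every nu-null measurable set is also mu-null; equivalently, for every atom x, if nu({x}) = 0 then mu({x}) = 0.
Checking each atom:
  x1: nu = 0, mu = 1/2 > 0 -> violates mu << nu.
  x2: nu = 7/3 > 0 -> no constraint.
  x3: nu = 0, mu = 3/2 > 0 -> violates mu << nu.
  x4: nu = 0, mu = 2/3 > 0 -> violates mu << nu.
  x5: nu = 1 > 0 -> no constraint.
  x6: nu = 0, mu = 0 -> consistent with mu << nu.
The atom(s) x1, x3, x4 violate the condition (nu = 0 but mu > 0). Therefore mu is NOT absolutely continuous w.r.t. nu.

no


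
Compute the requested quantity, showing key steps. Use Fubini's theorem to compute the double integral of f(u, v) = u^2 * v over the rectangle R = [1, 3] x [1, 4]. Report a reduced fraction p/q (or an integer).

f(u, v) is a tensor product of a function of u and a function of v, and both factors are bounded continuous (hence Lebesgue integrable) on the rectangle, so Fubini's theorem applies:
  integral_R f d(m x m) = (integral_a1^b1 u^2 du) * (integral_a2^b2 v dv).
Inner integral in u: integral_{1}^{3} u^2 du = (3^3 - 1^3)/3
  = 26/3.
Inner integral in v: integral_{1}^{4} v dv = (4^2 - 1^2)/2
  = 15/2.
Product: (26/3) * (15/2) = 65.

65


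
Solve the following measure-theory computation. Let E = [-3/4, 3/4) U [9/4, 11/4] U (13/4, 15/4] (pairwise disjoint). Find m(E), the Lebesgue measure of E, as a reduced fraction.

For pairwise disjoint intervals, m(union_i I_i) = sum_i m(I_i),
and m is invariant under swapping open/closed endpoints (single points have measure 0).
So m(E) = sum_i (b_i - a_i).
  I_1 has length 3/4 - (-3/4) = 3/2.
  I_2 has length 11/4 - 9/4 = 1/2.
  I_3 has length 15/4 - 13/4 = 1/2.
Summing:
  m(E) = 3/2 + 1/2 + 1/2 = 5/2.

5/2


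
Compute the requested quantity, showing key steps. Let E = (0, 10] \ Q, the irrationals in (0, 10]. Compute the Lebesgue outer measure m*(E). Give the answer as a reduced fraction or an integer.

The interval I = (0, 10] has m(I) = 10 - 0 = 10 (endpoints are measure-zero, so open/closed/half-open agree). Write I = (I cap Q) u (I \ Q). The rationals in I are countable, so m*(I cap Q) = 0 (cover each rational by intervals whose total length is arbitrarily small). By countable subadditivity m*(I) <= m*(I cap Q) + m*(I \ Q), hence m*(I \ Q) >= m(I) = 10. The reverse inequality m*(I \ Q) <= m*(I) = 10 is trivial since (I \ Q) is a subset of I. Therefore m*(I \ Q) = 10.

10


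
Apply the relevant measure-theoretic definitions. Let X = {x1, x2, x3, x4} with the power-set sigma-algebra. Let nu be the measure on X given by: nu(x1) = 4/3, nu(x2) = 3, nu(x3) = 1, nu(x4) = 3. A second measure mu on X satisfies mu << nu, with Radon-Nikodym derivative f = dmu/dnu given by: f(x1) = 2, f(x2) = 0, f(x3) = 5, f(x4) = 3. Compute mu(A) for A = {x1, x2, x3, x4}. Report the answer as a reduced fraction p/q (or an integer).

By the defining property of the Radon-Nikodym derivative, for every measurable set A,
  mu(A) = integral_A f dnu.
Since nu is a discrete measure concentrated on the atoms of X, the integral over A reduces to the sum
  mu(A) = sum_{x in A} f(x) * nu({x}).
Computing each term:
  x1: f(x1) * nu(x1) = 2 * 4/3 = 8/3.
  x2: f(x2) * nu(x2) = 0 * 3 = 0.
  x3: f(x3) * nu(x3) = 5 * 1 = 5.
  x4: f(x4) * nu(x4) = 3 * 3 = 9.
Summing: mu(A) = 8/3 + 0 + 5 + 9 = 50/3.

50/3


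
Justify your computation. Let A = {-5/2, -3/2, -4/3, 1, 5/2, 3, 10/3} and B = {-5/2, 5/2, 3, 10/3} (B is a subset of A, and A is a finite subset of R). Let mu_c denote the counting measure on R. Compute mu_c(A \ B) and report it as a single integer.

Counting measure assigns mu_c(E) = |E| (number of elements) when E is finite. For B subset A, A \ B is the set of elements of A not in B, so |A \ B| = |A| - |B|.
|A| = 7, |B| = 4, so mu_c(A \ B) = 7 - 4 = 3.

3


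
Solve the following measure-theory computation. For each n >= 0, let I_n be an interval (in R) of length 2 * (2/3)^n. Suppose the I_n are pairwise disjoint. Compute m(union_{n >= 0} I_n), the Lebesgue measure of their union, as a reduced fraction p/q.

By countable additivity of the Lebesgue measure on pairwise disjoint measurable sets,
  m(union_{n >= 0} I_n) = sum_{n >= 0} m(I_n) = sum_{n >= 0} a * r^n,
  with a = 2 and r = 2/3.
Since 0 < r = 2/3 < 1, the geometric series converges:
  sum_{n >= 0} a * r^n = a / (1 - r).
  = 2 / (1 - 2/3)
  = 2 / (1/3)
  = 6.

6


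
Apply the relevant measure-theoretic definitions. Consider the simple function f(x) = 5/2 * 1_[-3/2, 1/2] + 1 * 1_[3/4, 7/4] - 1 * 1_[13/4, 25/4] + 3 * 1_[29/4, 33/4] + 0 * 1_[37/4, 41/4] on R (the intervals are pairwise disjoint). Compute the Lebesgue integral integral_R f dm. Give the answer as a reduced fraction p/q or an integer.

For a simple function f = sum_i c_i * 1_{A_i} with disjoint A_i,
  integral f dm = sum_i c_i * m(A_i).
Lengths of the A_i:
  m(A_1) = 1/2 - (-3/2) = 2.
  m(A_2) = 7/4 - 3/4 = 1.
  m(A_3) = 25/4 - 13/4 = 3.
  m(A_4) = 33/4 - 29/4 = 1.
  m(A_5) = 41/4 - 37/4 = 1.
Contributions c_i * m(A_i):
  (5/2) * (2) = 5.
  (1) * (1) = 1.
  (-1) * (3) = -3.
  (3) * (1) = 3.
  (0) * (1) = 0.
Total: 5 + 1 - 3 + 3 + 0 = 6.

6


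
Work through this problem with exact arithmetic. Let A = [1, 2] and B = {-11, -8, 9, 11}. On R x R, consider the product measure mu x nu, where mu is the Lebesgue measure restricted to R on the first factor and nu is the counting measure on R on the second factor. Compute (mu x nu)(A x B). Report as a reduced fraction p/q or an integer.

For a measurable rectangle A x B, the product measure satisfies
  (mu x nu)(A x B) = mu(A) * nu(B).
  mu(A) = 1.
  nu(B) = 4.
  (mu x nu)(A x B) = 1 * 4 = 4.

4


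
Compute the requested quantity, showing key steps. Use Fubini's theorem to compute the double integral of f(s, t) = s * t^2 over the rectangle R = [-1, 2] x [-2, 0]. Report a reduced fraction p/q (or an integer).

f(s, t) is a tensor product of a function of s and a function of t, and both factors are bounded continuous (hence Lebesgue integrable) on the rectangle, so Fubini's theorem applies:
  integral_R f d(m x m) = (integral_a1^b1 s ds) * (integral_a2^b2 t^2 dt).
Inner integral in s: integral_{-1}^{2} s ds = (2^2 - (-1)^2)/2
  = 3/2.
Inner integral in t: integral_{-2}^{0} t^2 dt = (0^3 - (-2)^3)/3
  = 8/3.
Product: (3/2) * (8/3) = 4.

4


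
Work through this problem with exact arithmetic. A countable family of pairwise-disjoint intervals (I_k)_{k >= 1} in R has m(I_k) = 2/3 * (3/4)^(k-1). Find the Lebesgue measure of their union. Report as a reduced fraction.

By countable additivity of the Lebesgue measure on pairwise disjoint measurable sets,
  m(union_{k >= 1} I_k) = sum_{k >= 1} m(I_k) = sum_{k >= 1} a * r^(k-1),
  with a = 2/3 and r = 3/4.
Since 0 < r = 3/4 < 1, the geometric series converges:
  sum_{k >= 1} a * r^(k-1) = a / (1 - r).
  = 2/3 / (1 - 3/4)
  = 2/3 / (1/4)
  = 8/3.

8/3


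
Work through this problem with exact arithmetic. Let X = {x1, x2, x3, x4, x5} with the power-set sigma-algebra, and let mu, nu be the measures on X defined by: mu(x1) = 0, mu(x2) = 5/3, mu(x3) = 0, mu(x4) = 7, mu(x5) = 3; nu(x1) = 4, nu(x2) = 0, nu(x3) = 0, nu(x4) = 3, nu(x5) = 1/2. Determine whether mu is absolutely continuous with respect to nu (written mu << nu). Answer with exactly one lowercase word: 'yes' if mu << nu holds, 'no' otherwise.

mu << nu means: every nu-null measurable set is also mu-null; equivalently, for every atom x, if nu({x}) = 0 then mu({x}) = 0.
Checking each atom:
  x1: nu = 4 > 0 -> no constraint.
  x2: nu = 0, mu = 5/3 > 0 -> violates mu << nu.
  x3: nu = 0, mu = 0 -> consistent with mu << nu.
  x4: nu = 3 > 0 -> no constraint.
  x5: nu = 1/2 > 0 -> no constraint.
The atom(s) x2 violate the condition (nu = 0 but mu > 0). Therefore mu is NOT absolutely continuous w.r.t. nu.

no


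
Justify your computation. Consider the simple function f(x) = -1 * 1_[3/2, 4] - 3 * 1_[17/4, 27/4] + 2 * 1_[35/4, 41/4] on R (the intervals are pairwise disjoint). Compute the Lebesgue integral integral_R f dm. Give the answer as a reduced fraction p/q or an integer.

For a simple function f = sum_i c_i * 1_{A_i} with disjoint A_i,
  integral f dm = sum_i c_i * m(A_i).
Lengths of the A_i:
  m(A_1) = 4 - 3/2 = 5/2.
  m(A_2) = 27/4 - 17/4 = 5/2.
  m(A_3) = 41/4 - 35/4 = 3/2.
Contributions c_i * m(A_i):
  (-1) * (5/2) = -5/2.
  (-3) * (5/2) = -15/2.
  (2) * (3/2) = 3.
Total: -5/2 - 15/2 + 3 = -7.

-7


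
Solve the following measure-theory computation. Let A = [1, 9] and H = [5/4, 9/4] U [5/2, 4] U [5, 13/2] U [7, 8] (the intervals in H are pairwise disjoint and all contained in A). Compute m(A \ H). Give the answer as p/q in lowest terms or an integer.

The ambient interval has length m(A) = 9 - 1 = 8.
Since the holes are disjoint and sit inside A, by finite additivity
  m(H) = sum_i (b_i - a_i), and m(A \ H) = m(A) - m(H).
Computing the hole measures:
  m(H_1) = 9/4 - 5/4 = 1.
  m(H_2) = 4 - 5/2 = 3/2.
  m(H_3) = 13/2 - 5 = 3/2.
  m(H_4) = 8 - 7 = 1.
Summed: m(H) = 1 + 3/2 + 3/2 + 1 = 5.
So m(A \ H) = 8 - 5 = 3.

3


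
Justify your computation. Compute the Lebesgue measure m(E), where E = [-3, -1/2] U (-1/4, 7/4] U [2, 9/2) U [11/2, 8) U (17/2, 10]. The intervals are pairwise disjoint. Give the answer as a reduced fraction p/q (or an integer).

For pairwise disjoint intervals, m(union_i I_i) = sum_i m(I_i),
and m is invariant under swapping open/closed endpoints (single points have measure 0).
So m(E) = sum_i (b_i - a_i).
  I_1 has length -1/2 - (-3) = 5/2.
  I_2 has length 7/4 - (-1/4) = 2.
  I_3 has length 9/2 - 2 = 5/2.
  I_4 has length 8 - 11/2 = 5/2.
  I_5 has length 10 - 17/2 = 3/2.
Summing:
  m(E) = 5/2 + 2 + 5/2 + 5/2 + 3/2 = 11.

11


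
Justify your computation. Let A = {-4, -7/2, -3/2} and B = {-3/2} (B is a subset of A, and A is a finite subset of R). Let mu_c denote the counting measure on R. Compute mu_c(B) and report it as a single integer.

Counting measure assigns mu_c(E) = |E| (number of elements) when E is finite.
B has 1 element(s), so mu_c(B) = 1.

1


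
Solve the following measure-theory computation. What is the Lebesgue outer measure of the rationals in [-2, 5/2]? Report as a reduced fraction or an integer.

Q cap [-2, 5/2] is countable; list its elements as q_1, q_2, ... . Fix eps > 0 and cover the k-th point by an interval of length eps * 2^(-k). The cover has total length eps * sum_{k>=1} 2^(-k) = eps, so by definition of outer measure m*(Q cap [-2, 5/2]) <= eps. Since eps was arbitrary and m* >= 0, the outer measure is 0.

0


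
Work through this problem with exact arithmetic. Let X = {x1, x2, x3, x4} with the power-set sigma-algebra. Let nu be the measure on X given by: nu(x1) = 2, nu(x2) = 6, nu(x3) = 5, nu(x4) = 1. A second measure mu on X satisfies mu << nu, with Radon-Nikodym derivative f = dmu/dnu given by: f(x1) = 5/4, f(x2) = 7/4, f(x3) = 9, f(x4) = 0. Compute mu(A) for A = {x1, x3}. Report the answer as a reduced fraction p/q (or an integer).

By the defining property of the Radon-Nikodym derivative, for every measurable set A,
  mu(A) = integral_A f dnu.
Since nu is a discrete measure concentrated on the atoms of X, the integral over A reduces to the sum
  mu(A) = sum_{x in A} f(x) * nu({x}).
Computing each term:
  x1: f(x1) * nu(x1) = 5/4 * 2 = 5/2.
  x3: f(x3) * nu(x3) = 9 * 5 = 45.
Summing: mu(A) = 5/2 + 45 = 95/2.

95/2


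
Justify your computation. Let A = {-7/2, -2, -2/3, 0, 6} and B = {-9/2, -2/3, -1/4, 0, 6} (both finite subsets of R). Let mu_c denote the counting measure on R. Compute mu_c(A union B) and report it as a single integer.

Counting measure on a finite set equals cardinality. By inclusion-exclusion, |A union B| = |A| + |B| - |A cap B|.
|A| = 5, |B| = 5, |A cap B| = 3.
So mu_c(A union B) = 5 + 5 - 3 = 7.

7


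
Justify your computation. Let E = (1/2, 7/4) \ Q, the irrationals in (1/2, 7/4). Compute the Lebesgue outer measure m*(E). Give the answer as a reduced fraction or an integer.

The interval I = (1/2, 7/4) has m(I) = 7/4 - 1/2 = 5/4 (endpoints are measure-zero, so open/closed/half-open agree). Write I = (I cap Q) u (I \ Q). The rationals in I are countable, so m*(I cap Q) = 0 (cover each rational by intervals whose total length is arbitrarily small). By countable subadditivity m*(I) <= m*(I cap Q) + m*(I \ Q), hence m*(I \ Q) >= m(I) = 5/4. The reverse inequality m*(I \ Q) <= m*(I) = 5/4 is trivial since (I \ Q) is a subset of I. Therefore m*(I \ Q) = 5/4.

5/4


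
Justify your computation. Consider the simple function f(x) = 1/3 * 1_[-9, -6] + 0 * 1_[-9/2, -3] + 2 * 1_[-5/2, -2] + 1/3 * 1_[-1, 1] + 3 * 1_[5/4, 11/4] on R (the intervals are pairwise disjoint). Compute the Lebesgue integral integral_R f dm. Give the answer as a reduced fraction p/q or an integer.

For a simple function f = sum_i c_i * 1_{A_i} with disjoint A_i,
  integral f dm = sum_i c_i * m(A_i).
Lengths of the A_i:
  m(A_1) = -6 - (-9) = 3.
  m(A_2) = -3 - (-9/2) = 3/2.
  m(A_3) = -2 - (-5/2) = 1/2.
  m(A_4) = 1 - (-1) = 2.
  m(A_5) = 11/4 - 5/4 = 3/2.
Contributions c_i * m(A_i):
  (1/3) * (3) = 1.
  (0) * (3/2) = 0.
  (2) * (1/2) = 1.
  (1/3) * (2) = 2/3.
  (3) * (3/2) = 9/2.
Total: 1 + 0 + 1 + 2/3 + 9/2 = 43/6.

43/6


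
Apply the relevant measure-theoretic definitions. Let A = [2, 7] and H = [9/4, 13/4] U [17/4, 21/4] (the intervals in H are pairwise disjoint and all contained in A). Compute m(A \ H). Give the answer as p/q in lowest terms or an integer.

The ambient interval has length m(A) = 7 - 2 = 5.
Since the holes are disjoint and sit inside A, by finite additivity
  m(H) = sum_i (b_i - a_i), and m(A \ H) = m(A) - m(H).
Computing the hole measures:
  m(H_1) = 13/4 - 9/4 = 1.
  m(H_2) = 21/4 - 17/4 = 1.
Summed: m(H) = 1 + 1 = 2.
So m(A \ H) = 5 - 2 = 3.

3


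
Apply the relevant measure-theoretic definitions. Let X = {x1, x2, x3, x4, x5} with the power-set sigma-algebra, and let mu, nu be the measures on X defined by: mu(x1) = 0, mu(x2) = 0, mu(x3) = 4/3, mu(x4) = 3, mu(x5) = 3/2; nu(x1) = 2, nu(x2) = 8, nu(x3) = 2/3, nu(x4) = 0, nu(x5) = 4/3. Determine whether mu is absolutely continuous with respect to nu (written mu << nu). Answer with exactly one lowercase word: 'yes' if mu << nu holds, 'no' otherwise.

mu << nu means: every nu-null measurable set is also mu-null; equivalently, for every atom x, if nu({x}) = 0 then mu({x}) = 0.
Checking each atom:
  x1: nu = 2 > 0 -> no constraint.
  x2: nu = 8 > 0 -> no constraint.
  x3: nu = 2/3 > 0 -> no constraint.
  x4: nu = 0, mu = 3 > 0 -> violates mu << nu.
  x5: nu = 4/3 > 0 -> no constraint.
The atom(s) x4 violate the condition (nu = 0 but mu > 0). Therefore mu is NOT absolutely continuous w.r.t. nu.

no
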